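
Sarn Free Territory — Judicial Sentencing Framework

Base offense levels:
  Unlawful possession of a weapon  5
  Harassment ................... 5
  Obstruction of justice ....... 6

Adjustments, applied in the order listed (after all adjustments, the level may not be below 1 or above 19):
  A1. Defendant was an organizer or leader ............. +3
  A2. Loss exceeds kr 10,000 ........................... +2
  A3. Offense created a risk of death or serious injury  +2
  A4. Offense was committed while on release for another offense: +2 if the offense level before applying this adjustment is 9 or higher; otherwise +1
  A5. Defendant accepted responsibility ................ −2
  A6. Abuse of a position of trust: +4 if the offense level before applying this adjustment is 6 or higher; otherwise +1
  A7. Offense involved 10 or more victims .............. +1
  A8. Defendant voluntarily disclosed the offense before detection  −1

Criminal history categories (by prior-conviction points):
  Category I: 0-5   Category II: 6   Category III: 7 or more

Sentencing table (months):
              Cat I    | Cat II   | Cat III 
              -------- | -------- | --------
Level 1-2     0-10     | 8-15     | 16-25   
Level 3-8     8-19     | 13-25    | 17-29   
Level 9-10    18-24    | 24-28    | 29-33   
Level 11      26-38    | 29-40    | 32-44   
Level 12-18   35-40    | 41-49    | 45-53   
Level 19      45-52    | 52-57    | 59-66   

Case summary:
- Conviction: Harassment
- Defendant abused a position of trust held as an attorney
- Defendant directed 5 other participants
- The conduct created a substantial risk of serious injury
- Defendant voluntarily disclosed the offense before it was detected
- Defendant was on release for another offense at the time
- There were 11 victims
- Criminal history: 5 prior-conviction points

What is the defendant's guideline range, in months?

Base offense level for harassment: 5.
A1 applies: 5 + 3 = 8.
A3 applies: 8 + 2 = 10.
A4 applies (level before this adjustment is 10 ≥ 9, so +2): 10 + 2 = 12.
A5 does not apply.
A6 applies (level before this adjustment is 12 ≥ 6, so +4): 12 + 4 = 16.
A7 applies: 16 + 1 = 17.
A8 applies: 17 − 1 = 16.
Final offense level: 16.
Criminal history: 5 prior points → Category I (0-5).
Level 16 falls in the 12-18 band.
Grid: Level 12-18 × Category I = 35-40 months.

35-40 months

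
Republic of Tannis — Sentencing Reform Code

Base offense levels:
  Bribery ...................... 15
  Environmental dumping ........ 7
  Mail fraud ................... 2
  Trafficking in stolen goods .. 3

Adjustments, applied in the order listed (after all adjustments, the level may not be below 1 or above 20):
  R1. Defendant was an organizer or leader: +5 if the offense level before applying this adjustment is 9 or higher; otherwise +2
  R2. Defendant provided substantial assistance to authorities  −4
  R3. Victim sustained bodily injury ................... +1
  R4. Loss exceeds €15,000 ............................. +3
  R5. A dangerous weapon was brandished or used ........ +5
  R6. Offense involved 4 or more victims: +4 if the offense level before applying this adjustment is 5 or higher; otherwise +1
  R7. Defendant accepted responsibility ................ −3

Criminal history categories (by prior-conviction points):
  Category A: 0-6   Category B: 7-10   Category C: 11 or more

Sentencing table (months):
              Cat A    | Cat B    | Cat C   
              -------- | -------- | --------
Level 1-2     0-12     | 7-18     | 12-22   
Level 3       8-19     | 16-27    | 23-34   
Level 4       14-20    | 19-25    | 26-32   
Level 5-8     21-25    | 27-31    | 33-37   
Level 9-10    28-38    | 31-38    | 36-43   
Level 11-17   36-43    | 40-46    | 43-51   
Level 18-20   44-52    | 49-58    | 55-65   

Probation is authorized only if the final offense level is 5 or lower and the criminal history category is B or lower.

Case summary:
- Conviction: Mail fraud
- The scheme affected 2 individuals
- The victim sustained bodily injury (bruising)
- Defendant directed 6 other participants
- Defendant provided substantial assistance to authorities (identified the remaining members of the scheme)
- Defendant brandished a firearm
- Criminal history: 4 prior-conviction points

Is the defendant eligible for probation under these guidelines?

No

Base offense level for mail fraud: 2.
R1 applies (level before this adjustment is 2 < 9, so +2): 2 + 2 = 4.
R2 applies: 4 − 4 = 0.
R3 applies: 0 + 1 = 1.
R5 applies: 1 + 5 = 6.
R6 does not apply.
R7 does not apply.
Final offense level: 6.
Criminal history: 4 prior points → Category A (0-6).
Level 6 falls in the 5-8 band.
Grid: Level 5-8 × Category A = 21-25 months.
Probation check: level 6 > 5 and category A ≤ B → not eligible.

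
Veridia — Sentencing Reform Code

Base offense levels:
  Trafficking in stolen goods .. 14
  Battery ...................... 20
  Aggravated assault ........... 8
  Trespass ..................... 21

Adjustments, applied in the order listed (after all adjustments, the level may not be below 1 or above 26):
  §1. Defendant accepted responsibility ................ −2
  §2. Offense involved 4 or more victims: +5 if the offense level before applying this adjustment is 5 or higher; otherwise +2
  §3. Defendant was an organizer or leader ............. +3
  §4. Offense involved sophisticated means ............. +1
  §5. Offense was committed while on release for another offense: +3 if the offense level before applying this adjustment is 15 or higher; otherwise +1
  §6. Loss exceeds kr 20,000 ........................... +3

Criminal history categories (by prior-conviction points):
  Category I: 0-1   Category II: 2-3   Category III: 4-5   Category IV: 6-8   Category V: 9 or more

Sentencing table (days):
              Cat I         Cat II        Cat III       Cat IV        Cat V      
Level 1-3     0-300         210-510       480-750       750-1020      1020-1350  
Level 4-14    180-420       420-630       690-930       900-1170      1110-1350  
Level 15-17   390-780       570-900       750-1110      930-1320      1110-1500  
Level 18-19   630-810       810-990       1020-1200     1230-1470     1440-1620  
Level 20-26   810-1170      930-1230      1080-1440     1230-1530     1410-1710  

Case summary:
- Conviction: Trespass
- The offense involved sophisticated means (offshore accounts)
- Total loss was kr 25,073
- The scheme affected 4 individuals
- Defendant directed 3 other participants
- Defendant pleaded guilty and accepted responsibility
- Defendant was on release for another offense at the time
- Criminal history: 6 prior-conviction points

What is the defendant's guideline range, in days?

1230-1530 days

Base offense level for trespass: 21.
§1 applies: 21 − 2 = 19.
§2 applies (level before this adjustment is 19 ≥ 5, so +5): 19 + 5 = 24.
§3 applies: 24 + 3 = 27.
§4 applies: 27 + 1 = 28.
§5 applies (level before this adjustment is 28 ≥ 15, so +3): 28 + 3 = 31.
§6 applies: 31 + 3 = 34.
Level 34 exceeds the maximum of 26; capped at 26.
Final offense level: 26.
Criminal history: 6 prior points → Category IV (6-8).
Level 26 falls in the 20-26 band.
Grid: Level 20-26 × Category IV = 1230-1530 days.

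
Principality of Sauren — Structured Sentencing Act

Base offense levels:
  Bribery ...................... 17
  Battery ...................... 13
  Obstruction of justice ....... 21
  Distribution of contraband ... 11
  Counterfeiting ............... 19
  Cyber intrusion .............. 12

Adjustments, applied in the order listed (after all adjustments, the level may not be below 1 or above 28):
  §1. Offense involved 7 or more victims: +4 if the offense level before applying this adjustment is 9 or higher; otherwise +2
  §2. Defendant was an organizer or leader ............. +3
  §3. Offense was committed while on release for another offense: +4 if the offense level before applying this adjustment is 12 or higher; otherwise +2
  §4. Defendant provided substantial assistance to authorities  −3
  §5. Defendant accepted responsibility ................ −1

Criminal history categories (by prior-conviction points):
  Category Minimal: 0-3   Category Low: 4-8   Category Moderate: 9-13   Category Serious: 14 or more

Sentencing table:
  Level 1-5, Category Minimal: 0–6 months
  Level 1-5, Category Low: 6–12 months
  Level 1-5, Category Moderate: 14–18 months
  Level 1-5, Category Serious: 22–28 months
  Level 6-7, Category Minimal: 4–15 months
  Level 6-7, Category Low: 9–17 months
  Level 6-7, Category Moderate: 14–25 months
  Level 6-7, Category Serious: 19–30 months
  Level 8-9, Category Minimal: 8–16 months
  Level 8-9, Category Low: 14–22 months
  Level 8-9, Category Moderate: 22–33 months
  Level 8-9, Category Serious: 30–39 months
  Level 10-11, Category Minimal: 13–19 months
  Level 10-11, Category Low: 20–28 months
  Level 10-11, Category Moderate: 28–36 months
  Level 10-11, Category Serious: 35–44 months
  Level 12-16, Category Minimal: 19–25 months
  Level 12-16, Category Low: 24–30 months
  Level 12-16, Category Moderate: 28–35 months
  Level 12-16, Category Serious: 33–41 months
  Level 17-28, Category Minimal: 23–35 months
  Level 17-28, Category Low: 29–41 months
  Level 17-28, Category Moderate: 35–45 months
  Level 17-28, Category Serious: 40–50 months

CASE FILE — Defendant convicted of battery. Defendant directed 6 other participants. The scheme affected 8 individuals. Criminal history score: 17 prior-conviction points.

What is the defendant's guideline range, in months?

40-50 months

Base offense level for battery: 13.
§1 applies (level before this adjustment is 13 ≥ 9, so +4): 13 + 4 = 17.
§2 applies: 17 + 3 = 20.
§3 does not apply.
§4 does not apply.
Final offense level: 20.
Criminal history: 17 prior points → Category Serious (14+).
Level 20 falls in the 17-28 band.
Grid: Level 17-28 × Category Serious = 40-50 months.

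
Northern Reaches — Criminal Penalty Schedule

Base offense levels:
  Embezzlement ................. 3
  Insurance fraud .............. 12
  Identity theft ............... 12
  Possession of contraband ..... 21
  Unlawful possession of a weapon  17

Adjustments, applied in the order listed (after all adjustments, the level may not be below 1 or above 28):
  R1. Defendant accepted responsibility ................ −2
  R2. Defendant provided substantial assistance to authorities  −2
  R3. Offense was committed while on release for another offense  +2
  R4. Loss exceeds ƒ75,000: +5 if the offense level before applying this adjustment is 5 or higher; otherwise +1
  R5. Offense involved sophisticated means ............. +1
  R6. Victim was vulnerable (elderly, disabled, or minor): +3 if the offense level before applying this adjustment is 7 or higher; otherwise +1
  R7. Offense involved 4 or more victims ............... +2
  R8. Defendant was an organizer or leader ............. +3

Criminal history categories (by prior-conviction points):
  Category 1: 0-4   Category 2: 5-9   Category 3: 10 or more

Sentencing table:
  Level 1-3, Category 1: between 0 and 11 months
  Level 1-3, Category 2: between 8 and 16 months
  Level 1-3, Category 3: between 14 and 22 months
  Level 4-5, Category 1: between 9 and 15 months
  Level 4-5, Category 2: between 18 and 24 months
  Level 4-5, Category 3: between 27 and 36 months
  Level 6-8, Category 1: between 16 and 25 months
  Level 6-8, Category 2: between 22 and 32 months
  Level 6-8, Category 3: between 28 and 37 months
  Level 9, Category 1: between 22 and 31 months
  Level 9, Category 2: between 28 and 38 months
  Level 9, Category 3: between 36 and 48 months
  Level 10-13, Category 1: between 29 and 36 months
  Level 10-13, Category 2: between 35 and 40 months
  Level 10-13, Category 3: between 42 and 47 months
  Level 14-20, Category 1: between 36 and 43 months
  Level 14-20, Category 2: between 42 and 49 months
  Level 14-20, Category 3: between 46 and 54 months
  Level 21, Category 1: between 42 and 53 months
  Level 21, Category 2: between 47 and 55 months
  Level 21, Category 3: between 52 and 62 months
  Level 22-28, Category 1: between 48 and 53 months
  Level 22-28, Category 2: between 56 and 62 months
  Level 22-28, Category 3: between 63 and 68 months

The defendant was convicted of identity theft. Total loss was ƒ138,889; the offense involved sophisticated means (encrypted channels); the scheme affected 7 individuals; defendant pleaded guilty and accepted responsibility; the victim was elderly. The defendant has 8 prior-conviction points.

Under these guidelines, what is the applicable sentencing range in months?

Base offense level for identity theft: 12.
R1 applies: 12 − 2 = 10.
R2 does not apply.
R4 applies (level before this adjustment is 10 ≥ 5, so +5): 10 + 5 = 15.
R5 applies: 15 + 1 = 16.
R6 applies (level before this adjustment is 16 ≥ 7, so +3): 16 + 3 = 19.
R7 applies: 19 + 2 = 21.
Final offense level: 21.
Criminal history: 8 prior points → Category 2 (5-9).
Level 21 falls in the 21 band.
Grid: Level 21 × Category 2 = 47-55 months.

47-55 months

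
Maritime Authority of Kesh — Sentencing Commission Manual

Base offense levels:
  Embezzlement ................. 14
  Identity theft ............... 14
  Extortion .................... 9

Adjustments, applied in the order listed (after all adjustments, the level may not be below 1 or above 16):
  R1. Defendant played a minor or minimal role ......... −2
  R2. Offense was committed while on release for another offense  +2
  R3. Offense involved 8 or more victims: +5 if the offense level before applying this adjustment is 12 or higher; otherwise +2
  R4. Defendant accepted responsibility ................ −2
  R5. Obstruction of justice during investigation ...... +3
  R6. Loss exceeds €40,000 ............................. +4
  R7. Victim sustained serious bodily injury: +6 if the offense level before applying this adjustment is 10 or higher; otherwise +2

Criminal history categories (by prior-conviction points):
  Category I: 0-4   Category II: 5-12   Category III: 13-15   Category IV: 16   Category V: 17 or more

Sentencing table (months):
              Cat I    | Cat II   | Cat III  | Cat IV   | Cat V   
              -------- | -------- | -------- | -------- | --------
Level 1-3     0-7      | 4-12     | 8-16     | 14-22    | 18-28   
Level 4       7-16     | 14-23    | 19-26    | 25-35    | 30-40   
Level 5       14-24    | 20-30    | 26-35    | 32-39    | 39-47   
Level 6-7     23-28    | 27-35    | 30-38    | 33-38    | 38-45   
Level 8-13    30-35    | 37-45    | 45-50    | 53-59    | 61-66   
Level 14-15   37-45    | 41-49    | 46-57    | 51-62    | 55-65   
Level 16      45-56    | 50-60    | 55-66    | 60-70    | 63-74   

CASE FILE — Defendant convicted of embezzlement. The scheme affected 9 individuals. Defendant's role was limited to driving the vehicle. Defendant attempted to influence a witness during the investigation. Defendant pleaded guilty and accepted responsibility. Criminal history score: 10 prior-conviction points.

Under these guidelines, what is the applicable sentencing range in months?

50-60 months

Base offense level for embezzlement: 14.
R1 applies: 14 − 2 = 12.
R3 applies (level before this adjustment is 12 ≥ 12, so +5): 12 + 5 = 17.
R4 applies: 17 − 2 = 15.
R5 applies: 15 + 3 = 18.
Level 18 exceeds the maximum of 16; capped at 16.
Final offense level: 16.
Criminal history: 10 prior points → Category II (5-12).
Level 16 falls in the 16 band.
Grid: Level 16 × Category II = 50-60 months.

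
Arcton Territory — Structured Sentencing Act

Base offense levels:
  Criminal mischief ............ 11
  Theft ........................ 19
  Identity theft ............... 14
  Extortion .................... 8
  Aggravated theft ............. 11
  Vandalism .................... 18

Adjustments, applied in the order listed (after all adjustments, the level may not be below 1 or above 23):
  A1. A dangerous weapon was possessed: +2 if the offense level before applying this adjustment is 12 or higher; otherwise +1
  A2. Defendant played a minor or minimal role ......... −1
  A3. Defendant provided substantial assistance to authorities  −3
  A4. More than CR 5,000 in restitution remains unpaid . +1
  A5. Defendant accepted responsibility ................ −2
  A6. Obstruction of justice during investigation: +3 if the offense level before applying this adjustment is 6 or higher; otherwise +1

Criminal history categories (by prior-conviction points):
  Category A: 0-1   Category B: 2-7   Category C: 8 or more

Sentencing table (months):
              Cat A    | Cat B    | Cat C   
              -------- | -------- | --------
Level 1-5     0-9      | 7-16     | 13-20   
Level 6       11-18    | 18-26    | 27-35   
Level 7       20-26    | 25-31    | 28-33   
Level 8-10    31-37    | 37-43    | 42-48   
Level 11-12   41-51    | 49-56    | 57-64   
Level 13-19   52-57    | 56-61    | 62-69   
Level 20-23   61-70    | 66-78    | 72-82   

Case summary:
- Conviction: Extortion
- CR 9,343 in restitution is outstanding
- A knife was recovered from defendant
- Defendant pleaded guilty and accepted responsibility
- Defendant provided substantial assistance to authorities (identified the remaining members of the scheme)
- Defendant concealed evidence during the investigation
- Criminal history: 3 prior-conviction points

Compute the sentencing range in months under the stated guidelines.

18-26 months

Base offense level for extortion: 8.
A1 applies (level before this adjustment is 8 < 12, so +1): 8 + 1 = 9.
A2 does not apply.
A3 applies: 9 − 3 = 6.
A4 applies: 6 + 1 = 7.
A5 applies: 7 − 2 = 5.
A6 applies (level before this adjustment is 5 < 6, so +1): 5 + 1 = 6.
Final offense level: 6.
Criminal history: 3 prior points → Category B (2-7).
Level 6 falls in the 6 band.
Grid: Level 6 × Category B = 18-26 months.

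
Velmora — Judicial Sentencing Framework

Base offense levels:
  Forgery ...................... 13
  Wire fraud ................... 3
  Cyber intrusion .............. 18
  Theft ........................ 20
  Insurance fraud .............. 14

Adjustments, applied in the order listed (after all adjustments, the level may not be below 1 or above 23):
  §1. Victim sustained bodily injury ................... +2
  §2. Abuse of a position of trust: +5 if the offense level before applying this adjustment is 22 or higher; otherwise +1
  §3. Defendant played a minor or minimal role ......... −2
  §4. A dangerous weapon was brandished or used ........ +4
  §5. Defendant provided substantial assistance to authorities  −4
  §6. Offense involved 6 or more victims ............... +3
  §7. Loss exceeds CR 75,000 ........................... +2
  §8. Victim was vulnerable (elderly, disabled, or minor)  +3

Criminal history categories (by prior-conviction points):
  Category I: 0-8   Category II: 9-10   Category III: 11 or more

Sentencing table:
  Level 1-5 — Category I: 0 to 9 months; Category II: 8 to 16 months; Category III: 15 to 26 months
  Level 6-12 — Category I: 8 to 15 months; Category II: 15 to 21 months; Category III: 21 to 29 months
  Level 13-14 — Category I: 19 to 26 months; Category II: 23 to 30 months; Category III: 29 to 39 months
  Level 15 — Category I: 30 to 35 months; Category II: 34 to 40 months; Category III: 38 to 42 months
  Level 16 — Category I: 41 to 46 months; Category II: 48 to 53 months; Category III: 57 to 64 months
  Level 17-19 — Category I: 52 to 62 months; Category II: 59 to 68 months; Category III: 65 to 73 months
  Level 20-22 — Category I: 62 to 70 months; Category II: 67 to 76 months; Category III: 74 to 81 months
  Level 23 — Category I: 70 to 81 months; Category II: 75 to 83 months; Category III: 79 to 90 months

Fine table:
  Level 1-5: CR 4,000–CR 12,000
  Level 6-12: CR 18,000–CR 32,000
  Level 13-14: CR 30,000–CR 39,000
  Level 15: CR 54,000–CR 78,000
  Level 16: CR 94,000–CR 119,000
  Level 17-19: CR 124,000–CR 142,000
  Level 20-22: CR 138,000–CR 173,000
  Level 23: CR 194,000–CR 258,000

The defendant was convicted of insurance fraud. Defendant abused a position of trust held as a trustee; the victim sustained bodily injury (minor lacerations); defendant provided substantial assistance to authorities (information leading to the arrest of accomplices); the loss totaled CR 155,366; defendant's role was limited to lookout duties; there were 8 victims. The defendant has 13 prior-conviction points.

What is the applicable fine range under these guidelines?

Base offense level for insurance fraud: 14.
§1 applies: 14 + 2 = 16.
§2 applies (level before this adjustment is 16 < 22, so +1): 16 + 1 = 17.
§3 applies: 17 − 2 = 15.
§5 applies: 15 − 4 = 11.
§6 applies: 11 + 3 = 14.
§7 applies: 14 + 2 = 16.
§8 does not apply.
Final offense level: 16.
Level 16 falls in the 16 band.
Fine table: Level 16 → CR 94,000–CR 119,000.

CR 94,000–CR 119,000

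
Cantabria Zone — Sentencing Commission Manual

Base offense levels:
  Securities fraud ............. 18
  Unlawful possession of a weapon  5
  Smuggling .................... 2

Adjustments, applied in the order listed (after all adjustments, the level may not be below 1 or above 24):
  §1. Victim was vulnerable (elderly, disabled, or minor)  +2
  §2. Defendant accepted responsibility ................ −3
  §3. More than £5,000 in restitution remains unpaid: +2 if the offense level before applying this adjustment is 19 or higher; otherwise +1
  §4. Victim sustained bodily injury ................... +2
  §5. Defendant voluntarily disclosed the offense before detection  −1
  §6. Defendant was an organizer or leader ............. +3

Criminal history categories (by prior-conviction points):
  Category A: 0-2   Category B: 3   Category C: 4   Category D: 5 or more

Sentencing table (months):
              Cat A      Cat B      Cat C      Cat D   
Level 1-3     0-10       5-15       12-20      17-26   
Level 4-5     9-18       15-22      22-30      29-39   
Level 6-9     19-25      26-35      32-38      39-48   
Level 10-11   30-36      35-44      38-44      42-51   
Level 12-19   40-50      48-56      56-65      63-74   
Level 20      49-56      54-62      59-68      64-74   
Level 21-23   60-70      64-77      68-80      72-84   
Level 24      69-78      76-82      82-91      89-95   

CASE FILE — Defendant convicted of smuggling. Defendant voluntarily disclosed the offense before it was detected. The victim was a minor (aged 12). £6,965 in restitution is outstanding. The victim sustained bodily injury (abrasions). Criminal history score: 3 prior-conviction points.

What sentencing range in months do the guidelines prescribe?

26-35 months

Base offense level for smuggling: 2.
§1 applies: 2 + 2 = 4.
§3 applies (level before this adjustment is 4 < 19, so +1): 4 + 1 = 5.
§4 applies: 5 + 2 = 7.
§5 applies: 7 − 1 = 6.
Final offense level: 6.
Criminal history: 3 prior points → Category B (3).
Level 6 falls in the 6-9 band.
Grid: Level 6-9 × Category B = 26-35 months.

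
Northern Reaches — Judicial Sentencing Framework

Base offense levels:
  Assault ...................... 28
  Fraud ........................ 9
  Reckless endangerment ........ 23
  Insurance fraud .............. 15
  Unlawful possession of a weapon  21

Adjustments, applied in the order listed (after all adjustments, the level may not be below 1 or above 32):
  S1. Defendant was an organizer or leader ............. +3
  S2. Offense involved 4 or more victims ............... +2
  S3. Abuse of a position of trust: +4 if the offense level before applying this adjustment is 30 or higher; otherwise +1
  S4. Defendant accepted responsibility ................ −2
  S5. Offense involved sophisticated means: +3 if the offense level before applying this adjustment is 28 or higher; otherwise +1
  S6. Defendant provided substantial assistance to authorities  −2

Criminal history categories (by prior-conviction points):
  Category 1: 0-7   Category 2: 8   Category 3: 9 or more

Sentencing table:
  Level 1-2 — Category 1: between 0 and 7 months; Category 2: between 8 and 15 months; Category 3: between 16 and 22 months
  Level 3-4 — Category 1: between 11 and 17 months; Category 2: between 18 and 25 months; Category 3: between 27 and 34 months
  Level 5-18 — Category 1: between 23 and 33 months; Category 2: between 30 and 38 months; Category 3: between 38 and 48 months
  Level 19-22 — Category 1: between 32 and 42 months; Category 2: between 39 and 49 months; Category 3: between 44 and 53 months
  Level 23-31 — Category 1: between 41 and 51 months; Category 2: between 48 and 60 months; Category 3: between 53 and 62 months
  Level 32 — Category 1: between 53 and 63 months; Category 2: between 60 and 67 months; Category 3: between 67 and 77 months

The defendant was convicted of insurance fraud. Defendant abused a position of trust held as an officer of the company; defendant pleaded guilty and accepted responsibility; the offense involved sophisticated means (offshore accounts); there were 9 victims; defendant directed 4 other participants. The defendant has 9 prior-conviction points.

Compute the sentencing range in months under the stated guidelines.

Base offense level for insurance fraud: 15.
S1 applies: 15 + 3 = 18.
S2 applies: 18 + 2 = 20.
S3 applies (level before this adjustment is 20 < 30, so +1): 20 + 1 = 21.
S4 applies: 21 − 2 = 19.
S5 applies (level before this adjustment is 19 < 28, so +1): 19 + 1 = 20.
S6 does not apply.
Final offense level: 20.
Criminal history: 9 prior points → Category 3 (9+).
Level 20 falls in the 19-22 band.
Grid: Level 19-22 × Category 3 = 44-53 months.

44-53 months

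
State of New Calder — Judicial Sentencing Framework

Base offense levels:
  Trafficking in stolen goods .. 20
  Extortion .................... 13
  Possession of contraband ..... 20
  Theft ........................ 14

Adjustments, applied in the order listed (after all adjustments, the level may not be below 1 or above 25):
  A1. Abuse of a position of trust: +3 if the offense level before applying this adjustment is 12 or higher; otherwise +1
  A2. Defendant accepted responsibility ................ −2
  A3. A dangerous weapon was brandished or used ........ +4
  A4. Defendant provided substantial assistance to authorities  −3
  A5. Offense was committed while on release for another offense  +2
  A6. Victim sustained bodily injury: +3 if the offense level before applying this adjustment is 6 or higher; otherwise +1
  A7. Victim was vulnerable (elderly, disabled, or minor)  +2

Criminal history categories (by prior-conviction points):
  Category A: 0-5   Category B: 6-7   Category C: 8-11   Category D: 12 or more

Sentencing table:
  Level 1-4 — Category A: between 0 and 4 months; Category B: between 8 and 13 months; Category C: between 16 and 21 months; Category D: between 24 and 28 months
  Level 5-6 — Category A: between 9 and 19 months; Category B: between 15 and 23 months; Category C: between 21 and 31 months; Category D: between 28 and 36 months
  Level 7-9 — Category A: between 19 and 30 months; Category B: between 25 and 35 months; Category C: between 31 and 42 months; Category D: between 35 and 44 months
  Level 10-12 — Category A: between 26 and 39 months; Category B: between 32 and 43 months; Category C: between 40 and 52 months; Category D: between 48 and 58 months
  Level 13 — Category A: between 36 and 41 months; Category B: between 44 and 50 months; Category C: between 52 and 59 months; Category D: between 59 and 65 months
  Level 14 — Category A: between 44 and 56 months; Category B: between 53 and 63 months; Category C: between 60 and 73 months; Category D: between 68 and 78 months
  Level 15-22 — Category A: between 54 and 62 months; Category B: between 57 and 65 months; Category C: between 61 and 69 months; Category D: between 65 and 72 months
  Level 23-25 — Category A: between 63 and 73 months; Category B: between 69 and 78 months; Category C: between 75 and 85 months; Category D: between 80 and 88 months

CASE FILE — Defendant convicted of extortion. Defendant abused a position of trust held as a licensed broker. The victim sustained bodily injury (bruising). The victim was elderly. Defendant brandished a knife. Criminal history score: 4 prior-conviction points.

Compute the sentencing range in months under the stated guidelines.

Base offense level for extortion: 13.
A1 applies (level before this adjustment is 13 ≥ 12, so +3): 13 + 3 = 16.
A2 does not apply.
A3 applies: 16 + 4 = 20.
A6 applies (level before this adjustment is 20 ≥ 6, so +3): 20 + 3 = 23.
A7 applies: 23 + 2 = 25.
Final offense level: 25.
Criminal history: 4 prior points → Category A (0-5).
Level 25 falls in the 23-25 band.
Grid: Level 23-25 × Category A = 63-73 months.

63-73 months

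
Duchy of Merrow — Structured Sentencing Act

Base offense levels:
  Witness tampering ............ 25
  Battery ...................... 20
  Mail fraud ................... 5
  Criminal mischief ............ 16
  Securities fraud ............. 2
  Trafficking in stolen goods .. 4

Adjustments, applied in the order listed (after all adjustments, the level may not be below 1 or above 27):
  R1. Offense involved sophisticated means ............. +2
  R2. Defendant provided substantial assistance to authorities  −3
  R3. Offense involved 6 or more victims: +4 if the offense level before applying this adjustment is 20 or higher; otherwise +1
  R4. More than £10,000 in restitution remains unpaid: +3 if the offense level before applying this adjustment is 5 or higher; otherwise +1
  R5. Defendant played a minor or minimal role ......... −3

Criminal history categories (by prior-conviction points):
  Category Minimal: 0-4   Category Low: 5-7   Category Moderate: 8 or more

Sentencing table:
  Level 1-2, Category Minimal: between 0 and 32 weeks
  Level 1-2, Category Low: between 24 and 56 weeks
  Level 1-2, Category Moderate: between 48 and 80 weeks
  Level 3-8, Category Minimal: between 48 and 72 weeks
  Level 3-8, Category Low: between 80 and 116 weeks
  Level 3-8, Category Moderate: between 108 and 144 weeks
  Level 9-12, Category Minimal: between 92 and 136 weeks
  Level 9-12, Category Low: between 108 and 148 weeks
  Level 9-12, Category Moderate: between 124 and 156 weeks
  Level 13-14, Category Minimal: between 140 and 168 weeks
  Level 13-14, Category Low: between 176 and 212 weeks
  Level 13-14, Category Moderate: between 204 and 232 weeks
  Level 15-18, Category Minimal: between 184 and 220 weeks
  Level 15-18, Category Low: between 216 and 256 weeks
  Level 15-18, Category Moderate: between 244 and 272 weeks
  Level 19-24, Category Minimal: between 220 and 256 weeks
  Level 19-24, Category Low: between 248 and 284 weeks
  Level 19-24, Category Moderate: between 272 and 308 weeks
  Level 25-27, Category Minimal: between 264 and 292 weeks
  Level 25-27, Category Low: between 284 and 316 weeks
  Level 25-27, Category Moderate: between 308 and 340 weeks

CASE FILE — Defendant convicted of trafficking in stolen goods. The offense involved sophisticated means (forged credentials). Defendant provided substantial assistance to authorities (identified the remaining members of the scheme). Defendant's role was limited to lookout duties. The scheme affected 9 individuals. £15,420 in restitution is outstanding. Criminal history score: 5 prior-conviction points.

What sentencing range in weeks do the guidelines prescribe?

Base offense level for trafficking in stolen goods: 4.
R1 applies: 4 + 2 = 6.
R2 applies: 6 − 3 = 3.
R3 applies (level before this adjustment is 3 < 20, so +1): 3 + 1 = 4.
R4 applies (level before this adjustment is 4 < 5, so +1): 4 + 1 = 5.
R5 applies: 5 − 3 = 2.
Final offense level: 2.
Criminal history: 5 prior points → Category Low (5-7).
Level 2 falls in the 1-2 band.
Grid: Level 1-2 × Category Low = 24-56 weeks.

24-56 weeks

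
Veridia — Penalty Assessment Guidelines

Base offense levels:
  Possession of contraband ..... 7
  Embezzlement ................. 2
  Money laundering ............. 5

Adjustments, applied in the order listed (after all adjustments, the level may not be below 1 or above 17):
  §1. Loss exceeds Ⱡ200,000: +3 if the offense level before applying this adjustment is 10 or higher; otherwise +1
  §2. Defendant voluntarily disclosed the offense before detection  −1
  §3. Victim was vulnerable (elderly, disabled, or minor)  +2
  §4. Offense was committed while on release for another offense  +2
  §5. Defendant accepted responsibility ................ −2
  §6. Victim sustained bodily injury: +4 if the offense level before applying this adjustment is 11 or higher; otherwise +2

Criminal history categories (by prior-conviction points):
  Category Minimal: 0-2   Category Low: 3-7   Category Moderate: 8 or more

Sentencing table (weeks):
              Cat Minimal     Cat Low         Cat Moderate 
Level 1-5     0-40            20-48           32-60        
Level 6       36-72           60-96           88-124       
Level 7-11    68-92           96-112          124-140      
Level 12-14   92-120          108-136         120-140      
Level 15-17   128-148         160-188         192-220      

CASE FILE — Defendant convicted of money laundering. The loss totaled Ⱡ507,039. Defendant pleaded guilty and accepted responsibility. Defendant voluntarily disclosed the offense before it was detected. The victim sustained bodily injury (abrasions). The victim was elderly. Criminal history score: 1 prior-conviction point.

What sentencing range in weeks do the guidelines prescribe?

68-92 weeks

Base offense level for money laundering: 5.
§1 applies (level before this adjustment is 5 < 10, so +1): 5 + 1 = 6.
§2 applies: 6 − 1 = 5.
§3 applies: 5 + 2 = 7.
§4 does not apply.
§5 applies: 7 − 2 = 5.
§6 applies (level before this adjustment is 5 < 11, so +2): 5 + 2 = 7.
Final offense level: 7.
Criminal history: 1 prior point → Category Minimal (0-2).
Level 7 falls in the 7-11 band.
Grid: Level 7-11 × Category Minimal = 68-92 weeks.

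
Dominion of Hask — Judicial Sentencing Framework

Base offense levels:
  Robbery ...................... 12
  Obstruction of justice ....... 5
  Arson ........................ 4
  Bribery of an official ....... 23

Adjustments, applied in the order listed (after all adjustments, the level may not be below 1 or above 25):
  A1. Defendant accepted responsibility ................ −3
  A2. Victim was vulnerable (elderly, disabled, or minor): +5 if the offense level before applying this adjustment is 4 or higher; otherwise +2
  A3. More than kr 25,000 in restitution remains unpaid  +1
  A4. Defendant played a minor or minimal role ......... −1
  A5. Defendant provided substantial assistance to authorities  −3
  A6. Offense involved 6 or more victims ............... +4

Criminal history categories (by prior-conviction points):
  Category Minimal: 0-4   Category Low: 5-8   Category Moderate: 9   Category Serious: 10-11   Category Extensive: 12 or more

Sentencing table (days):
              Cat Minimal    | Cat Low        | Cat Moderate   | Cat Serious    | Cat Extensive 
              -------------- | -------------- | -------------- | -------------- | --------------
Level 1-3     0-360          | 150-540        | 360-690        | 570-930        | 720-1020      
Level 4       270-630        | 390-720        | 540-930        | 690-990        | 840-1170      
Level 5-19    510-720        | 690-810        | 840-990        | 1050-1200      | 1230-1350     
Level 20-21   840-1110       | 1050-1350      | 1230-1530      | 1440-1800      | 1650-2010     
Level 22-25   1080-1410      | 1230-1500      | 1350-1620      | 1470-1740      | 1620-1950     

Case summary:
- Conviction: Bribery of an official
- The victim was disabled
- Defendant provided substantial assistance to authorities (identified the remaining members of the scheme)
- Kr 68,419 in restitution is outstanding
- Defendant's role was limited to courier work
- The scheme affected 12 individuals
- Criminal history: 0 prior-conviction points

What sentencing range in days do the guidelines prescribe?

Base offense level for bribery of an official: 23.
A1 does not apply.
A2 applies (level before this adjustment is 23 ≥ 4, so +5): 23 + 5 = 28.
A3 applies: 28 + 1 = 29.
A4 applies: 29 − 1 = 28.
A5 applies: 28 − 3 = 25.
A6 applies: 25 + 4 = 29.
Level 29 exceeds the maximum of 25; capped at 25.
Final offense level: 25.
Criminal history: 0 prior points → Category Minimal (0-4).
Level 25 falls in the 22-25 band.
Grid: Level 22-25 × Category Minimal = 1080-1410 days.

1080-1410 days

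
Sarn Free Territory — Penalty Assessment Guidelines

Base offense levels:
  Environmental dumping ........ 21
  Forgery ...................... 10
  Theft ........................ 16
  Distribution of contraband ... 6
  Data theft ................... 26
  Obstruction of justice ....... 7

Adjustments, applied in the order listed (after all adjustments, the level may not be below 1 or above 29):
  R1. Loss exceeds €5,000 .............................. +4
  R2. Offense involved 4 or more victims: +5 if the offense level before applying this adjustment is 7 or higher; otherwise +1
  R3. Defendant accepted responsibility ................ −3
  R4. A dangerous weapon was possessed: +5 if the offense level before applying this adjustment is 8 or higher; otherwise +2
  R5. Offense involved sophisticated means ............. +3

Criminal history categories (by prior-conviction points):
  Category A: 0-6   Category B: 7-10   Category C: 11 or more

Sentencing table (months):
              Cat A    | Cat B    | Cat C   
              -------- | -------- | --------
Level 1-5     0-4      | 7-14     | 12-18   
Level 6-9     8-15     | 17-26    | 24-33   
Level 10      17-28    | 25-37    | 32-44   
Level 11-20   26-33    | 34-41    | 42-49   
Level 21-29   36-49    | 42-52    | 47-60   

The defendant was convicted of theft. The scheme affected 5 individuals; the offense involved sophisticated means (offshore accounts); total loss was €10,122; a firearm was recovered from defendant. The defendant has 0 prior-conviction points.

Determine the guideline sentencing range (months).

Base offense level for theft: 16.
R1 applies: 16 + 4 = 20.
R2 applies (level before this adjustment is 20 ≥ 7, so +5): 20 + 5 = 25.
R4 applies (level before this adjustment is 25 ≥ 8, so +5): 25 + 5 = 30.
R5 applies: 30 + 3 = 33.
Level 33 exceeds the maximum of 29; capped at 29.
Final offense level: 29.
Criminal history: 0 prior points → Category A (0-6).
Level 29 falls in the 21-29 band.
Grid: Level 21-29 × Category A = 36-49 months.

36-49 months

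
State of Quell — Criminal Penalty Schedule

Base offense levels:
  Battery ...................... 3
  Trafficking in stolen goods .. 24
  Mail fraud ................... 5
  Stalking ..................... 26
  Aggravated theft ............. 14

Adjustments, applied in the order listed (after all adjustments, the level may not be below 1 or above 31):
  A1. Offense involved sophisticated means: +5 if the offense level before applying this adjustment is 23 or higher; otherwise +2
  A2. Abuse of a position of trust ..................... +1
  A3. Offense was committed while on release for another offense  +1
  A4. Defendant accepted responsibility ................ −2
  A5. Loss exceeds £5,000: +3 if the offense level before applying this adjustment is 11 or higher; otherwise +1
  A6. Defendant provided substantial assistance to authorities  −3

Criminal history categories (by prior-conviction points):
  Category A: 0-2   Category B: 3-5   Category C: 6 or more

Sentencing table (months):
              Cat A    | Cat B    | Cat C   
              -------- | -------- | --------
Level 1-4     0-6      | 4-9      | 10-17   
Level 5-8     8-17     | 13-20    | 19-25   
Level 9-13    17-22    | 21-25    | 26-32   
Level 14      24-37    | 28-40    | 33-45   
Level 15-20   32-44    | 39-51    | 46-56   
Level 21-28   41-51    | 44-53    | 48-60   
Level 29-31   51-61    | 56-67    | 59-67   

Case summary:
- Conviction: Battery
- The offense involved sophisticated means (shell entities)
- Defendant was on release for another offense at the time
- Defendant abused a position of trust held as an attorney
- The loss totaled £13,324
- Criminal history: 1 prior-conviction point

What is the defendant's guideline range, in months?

Base offense level for battery: 3.
A1 applies (level before this adjustment is 3 < 23, so +2): 3 + 2 = 5.
A2 applies: 5 + 1 = 6.
A3 applies: 6 + 1 = 7.
A4 does not apply.
A5 applies (level before this adjustment is 7 < 11, so +1): 7 + 1 = 8.
Final offense level: 8.
Criminal history: 1 prior point → Category A (0-2).
Level 8 falls in the 5-8 band.
Grid: Level 5-8 × Category A = 8-17 months.

8-17 months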